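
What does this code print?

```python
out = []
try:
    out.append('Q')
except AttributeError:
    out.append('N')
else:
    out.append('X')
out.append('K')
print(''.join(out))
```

Execution trace: 'Q' (try body, no exception) → 'X' (else) → 'K' (after the try/except). Output: QXK

Answer: QXK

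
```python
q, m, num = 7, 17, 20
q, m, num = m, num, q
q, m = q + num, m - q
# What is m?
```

Trace:
`q, m, num = 7, 17, 20` → q = 7; m = 17; num = 20
`q, m, num = m, num, q` → q = 17; m = 20; num = 7
`q, m = q + num, m - q` → q = 24; m = 3
So m = 3

Answer: 3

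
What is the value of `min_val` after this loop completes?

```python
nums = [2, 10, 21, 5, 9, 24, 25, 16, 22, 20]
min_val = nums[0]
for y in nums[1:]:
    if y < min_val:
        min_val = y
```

Minimum of [2, 10, 21, 5, 9, 24, 25, 16, 22, 20]
`min_val` takes the values: 2

Answer: 2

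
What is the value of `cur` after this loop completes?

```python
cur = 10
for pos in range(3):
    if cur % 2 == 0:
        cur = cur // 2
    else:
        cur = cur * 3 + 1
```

Collatz-style transformation from 10
`cur` takes the values: 10 → 5 → 16 → 8

Answer: 8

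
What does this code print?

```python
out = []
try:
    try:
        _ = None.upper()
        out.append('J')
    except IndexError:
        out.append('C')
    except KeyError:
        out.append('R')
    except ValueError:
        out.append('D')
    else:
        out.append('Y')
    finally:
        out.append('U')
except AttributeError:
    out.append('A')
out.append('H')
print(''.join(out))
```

Execution trace: 'U' (finally) → 'A' (outer except AttributeError) → 'H' (after the try/except). Output: UAH

Answer: UAH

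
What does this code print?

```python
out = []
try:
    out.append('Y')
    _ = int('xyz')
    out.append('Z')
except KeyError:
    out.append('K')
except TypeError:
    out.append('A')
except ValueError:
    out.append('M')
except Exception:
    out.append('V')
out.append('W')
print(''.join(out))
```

Execution trace: 'Y' (try body) → 'M' (except ValueError) → 'W' (after the try/except). Output: YMW

Answer: YMW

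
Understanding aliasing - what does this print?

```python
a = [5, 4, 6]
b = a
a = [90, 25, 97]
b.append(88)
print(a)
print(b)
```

Key concept: rebinding vs mutation: a is rebound to a new list, b still points at the original.
Step by step:
`a = [5, 4, 6]` → a = [5, 4, 6]
`b = a` → b = [5, 4, 6] (same object as a)
`a = [90, 25, 97]` → a = [90, 25, 97]
`b.append(88)` → b = [5, 4, 6, 88]
`print(a)` → prints [90, 25, 97]
`print(b)` → prints [5, 4, 6, 88]

Answer:
[90, 25, 97]
[5, 4, 6, 88]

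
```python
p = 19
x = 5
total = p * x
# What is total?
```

Trace:
`p = 19` → p = 19
`x = 5` → x = 5
`total = p * x` → total = 95
So total = 95

Answer: 95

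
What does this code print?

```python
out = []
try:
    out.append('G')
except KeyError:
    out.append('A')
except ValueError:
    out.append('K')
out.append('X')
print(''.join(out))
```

Execution trace: 'G' (try body, no exception) → 'X' (after the try/except). Output: GX

Answer: GX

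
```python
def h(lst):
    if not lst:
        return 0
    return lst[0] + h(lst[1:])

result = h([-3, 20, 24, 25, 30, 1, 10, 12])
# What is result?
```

(-3) + 20 + 24 + 25 + 30 + 1 + 10 + 12 + 0 = 119

Answer: 119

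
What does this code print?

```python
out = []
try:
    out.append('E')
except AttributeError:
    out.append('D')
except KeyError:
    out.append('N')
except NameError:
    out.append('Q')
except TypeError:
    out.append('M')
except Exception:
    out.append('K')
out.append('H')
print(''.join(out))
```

Execution trace: 'E' (try body, no exception) → 'H' (after the try/except). Output: EH

Answer: EH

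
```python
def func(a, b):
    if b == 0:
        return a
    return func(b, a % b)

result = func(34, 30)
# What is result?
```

func(34, 30) -> func(30, 4) -> func(4, 2) -> func(2, 0) -> 2

Answer: 2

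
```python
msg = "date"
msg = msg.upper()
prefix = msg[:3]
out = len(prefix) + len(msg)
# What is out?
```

Trace:
`msg = "date"` → msg = 'date'
`msg = msg.upper()` → msg = 'DATE'
`prefix = msg[:3]` → prefix = 'DAT'
`out = len(prefix) + len(msg)` → out = 7
So out = 7

Answer: 7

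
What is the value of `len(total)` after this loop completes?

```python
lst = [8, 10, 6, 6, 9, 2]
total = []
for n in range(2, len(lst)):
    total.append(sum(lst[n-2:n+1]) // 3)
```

Number of 3-element averages
`total` takes the values: [] → [8] → [8, 7] → [8, 7, 7] → [8, 7, 7, 5]
So `len(total)` = 4

Answer: 4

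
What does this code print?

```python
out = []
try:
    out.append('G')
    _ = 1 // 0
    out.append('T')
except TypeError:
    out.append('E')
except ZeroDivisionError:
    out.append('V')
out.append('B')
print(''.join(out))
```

Execution trace: 'G' (try body) → 'V' (except ZeroDivisionError) → 'B' (after the try/except). Output: GVB

Answer: GVB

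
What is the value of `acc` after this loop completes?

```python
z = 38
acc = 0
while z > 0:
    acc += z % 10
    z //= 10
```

Sum digits of 38
`acc` takes the values: 0 → 8 → 11

Answer: 11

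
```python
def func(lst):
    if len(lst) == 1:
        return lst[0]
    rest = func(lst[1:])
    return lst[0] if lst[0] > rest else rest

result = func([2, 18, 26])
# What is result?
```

Recursive max over [2, 18, 26] = 26

Answer: 26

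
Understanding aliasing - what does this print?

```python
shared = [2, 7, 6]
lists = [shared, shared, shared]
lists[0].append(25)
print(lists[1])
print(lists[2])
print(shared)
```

Key concept: list of same reference.
Step by step:
`shared = [2, 7, 6]` → shared = [2, 7, 6]
`lists = [shared, shared, shared]` → lists = [[2, 7, 6], [2, 7, 6], [2, 7, 6]]
`lists[0].append(25)` → shared = [2, 7, 6, 25]; lists = [[2, 7, 6, 25], [2, 7, 6, 25], [2, 7, 6, 25]]
`print(lists[1])` → prints [2, 7, 6, 25]
`print(lists[2])` → prints [2, 7, 6, 25]
`print(shared)` → prints [2, 7, 6, 25]

Answer:
[2, 7, 6, 25]
[2, 7, 6, 25]
[2, 7, 6, 25]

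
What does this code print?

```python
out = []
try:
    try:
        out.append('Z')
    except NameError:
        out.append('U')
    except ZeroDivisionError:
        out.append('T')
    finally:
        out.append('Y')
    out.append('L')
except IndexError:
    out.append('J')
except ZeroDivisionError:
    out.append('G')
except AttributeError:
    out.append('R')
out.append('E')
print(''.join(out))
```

Execution trace: 'Z' (inner try body, no exception) → 'Y' (inner finally) → 'L' (try body, no exception) → 'E' (after the try/except). Output: ZYLE

Answer: ZYLE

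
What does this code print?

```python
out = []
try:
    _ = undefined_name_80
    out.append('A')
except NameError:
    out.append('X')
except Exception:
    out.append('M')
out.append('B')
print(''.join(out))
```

Execution trace: 'X' (except NameError) → 'B' (after the try/except). Output: XB

Answer: XB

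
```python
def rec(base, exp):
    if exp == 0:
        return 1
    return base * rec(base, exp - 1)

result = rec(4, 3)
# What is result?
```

rec(4, 3) = 4 * 4 * 4 = 64

Answer: 64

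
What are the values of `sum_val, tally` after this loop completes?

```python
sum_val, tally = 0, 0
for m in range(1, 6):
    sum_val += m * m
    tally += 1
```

Sum of squares and count
`sum_val, tally` takes the values: (0, 0) → (1, 0) → (1, 1) → (5, 1) → (5, 2) → (14, 2) → (14, 3) → (30, 3) → (30, 4) → (55, 4) → (55, 5)

Answer: 55, 5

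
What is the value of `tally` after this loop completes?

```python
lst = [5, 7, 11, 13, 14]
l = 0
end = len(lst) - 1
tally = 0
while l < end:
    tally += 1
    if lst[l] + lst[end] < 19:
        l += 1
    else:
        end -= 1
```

Steps to find pair summing to 19
`tally` takes the values: 0 → 1 → 2 → 3 → 4

Answer: 4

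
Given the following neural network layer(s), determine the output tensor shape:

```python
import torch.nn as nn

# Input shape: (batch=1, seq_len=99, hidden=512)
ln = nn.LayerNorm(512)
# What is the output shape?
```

Input: (1, 99, 512) -> Output: (1, 99, 512)

Answer: (1, 99, 512)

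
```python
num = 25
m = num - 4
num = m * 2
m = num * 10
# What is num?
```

Trace:
`num = 25` → num = 25
`m = num - 4` → m = 21
`num = m * 2` → num = 42
`m = num * 10` → m = 420
So num = 42

Answer: 42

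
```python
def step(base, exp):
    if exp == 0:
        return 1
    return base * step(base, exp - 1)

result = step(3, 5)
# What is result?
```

step(3, 5) = 3 * 3 * 3 * 3 * 3 = 243

Answer: 243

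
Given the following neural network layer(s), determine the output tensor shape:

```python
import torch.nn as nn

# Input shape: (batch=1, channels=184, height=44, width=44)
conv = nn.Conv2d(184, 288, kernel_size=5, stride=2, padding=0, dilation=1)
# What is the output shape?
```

Input: (1, 184, 44, 44) -> Output: (1, 288, 20, 20)

Answer: (1, 288, 20, 20)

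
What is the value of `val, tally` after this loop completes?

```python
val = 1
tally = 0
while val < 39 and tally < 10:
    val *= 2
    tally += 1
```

Double until >= 39 or 10 iterations
`val, tally` takes the values: (1, 0) → (2, 0) → (2, 1) → (4, 1) → (4, 2) → (8, 2) → (8, 3) → (16, 3) → (16, 4) → (32, 4) → (32, 5) → (64, 5) → (64, 6)

Answer: 64, 6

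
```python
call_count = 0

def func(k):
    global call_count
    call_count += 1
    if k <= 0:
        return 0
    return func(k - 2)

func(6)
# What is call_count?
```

Linear recursion stepping by 2: 4 calls from k=6 down to ≤0.

Answer: 4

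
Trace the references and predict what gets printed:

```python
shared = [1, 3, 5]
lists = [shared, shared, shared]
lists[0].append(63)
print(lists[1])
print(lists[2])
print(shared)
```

Key concept: list of same reference.
Step by step:
`shared = [1, 3, 5]` → shared = [1, 3, 5]
`lists = [shared, shared, shared]` → lists = [[1, 3, 5], [1, 3, 5], [1, 3, 5]]
`lists[0].append(63)` → shared = [1, 3, 5, 63]; lists = [[1, 3, 5, 63], [1, 3, 5, 63], [1, 3, 5, 63]]
`print(lists[1])` → prints [1, 3, 5, 63]
`print(lists[2])` → prints [1, 3, 5, 63]
`print(shared)` → prints [1, 3, 5, 63]

Answer:
[1, 3, 5, 63]
[1, 3, 5, 63]
[1, 3, 5, 63]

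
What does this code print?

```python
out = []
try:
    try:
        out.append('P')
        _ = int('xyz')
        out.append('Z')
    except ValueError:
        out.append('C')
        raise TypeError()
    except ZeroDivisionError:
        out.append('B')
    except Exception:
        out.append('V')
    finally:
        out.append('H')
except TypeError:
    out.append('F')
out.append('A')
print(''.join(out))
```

Execution trace: 'P' (inner try body) → 'C' (inner except ValueError) → 'H' (inner finally) → 'F' (outer except TypeError) → 'A' (after the try/except). Output: PCHFA

Answer: PCHFA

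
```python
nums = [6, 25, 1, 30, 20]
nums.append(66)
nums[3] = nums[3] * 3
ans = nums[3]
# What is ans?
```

Trace:
`nums = [6, 25, 1, 30, 20]` → nums = [6, 25, 1, 30, 20]
`nums.append(66)` → nums = [6, 25, 1, 30, 20, 66]
`nums[3] = nums[3] * 3` → nums = [6, 25, 1, 90, 20, 66]
`ans = nums[3]` → ans = 90
So ans = 90

Answer: 90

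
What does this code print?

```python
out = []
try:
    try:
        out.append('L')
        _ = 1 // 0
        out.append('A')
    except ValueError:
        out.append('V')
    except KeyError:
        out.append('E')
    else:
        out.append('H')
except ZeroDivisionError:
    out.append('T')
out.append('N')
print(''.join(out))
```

Execution trace: 'L' (try body) → 'T' (outer except ZeroDivisionError) → 'N' (after the try/except). Output: LTN

Answer: LTN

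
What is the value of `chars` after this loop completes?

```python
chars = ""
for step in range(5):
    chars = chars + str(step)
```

Concatenate digits 0 to 4
`chars` takes the values: "" → "0" → "01" → "012" → "0123" → "01234"

Answer: "01234"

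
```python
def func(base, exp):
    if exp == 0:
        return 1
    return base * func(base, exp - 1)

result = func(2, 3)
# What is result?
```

func(2, 3) = 2 * 2 * 2 = 8

Answer: 8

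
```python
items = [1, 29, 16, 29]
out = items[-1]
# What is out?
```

Trace:
`items = [1, 29, 16, 29]` → items = [1, 29, 16, 29]
`out = items[-1]` → out = 29
So out = 29

Answer: 29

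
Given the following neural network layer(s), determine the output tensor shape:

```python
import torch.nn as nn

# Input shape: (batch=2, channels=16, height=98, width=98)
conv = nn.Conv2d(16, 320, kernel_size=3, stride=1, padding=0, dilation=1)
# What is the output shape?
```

Input: (2, 16, 98, 98) -> Output: (2, 320, 96, 96)

Answer: (2, 320, 96, 96)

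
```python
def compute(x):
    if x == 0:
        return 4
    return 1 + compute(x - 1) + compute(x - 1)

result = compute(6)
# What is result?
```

compute(x) = 1 + 2·compute(x-1), compute(0)=4. Closed form: (4+1)·2^6 - 1 = 319.

Answer: 319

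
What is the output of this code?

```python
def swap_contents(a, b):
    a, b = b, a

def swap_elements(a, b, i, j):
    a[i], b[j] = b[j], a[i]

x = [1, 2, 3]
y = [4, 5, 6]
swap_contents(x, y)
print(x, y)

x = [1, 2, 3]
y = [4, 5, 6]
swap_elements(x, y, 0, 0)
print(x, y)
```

Key concept: parameter rebinding vs mutation.
Step by step:
`x = [1, 2, 3]` → x = [1, 2, 3]
`y = [4, 5, 6]` → y = [4, 5, 6]
`swap_contents(x, y)` → no visible change to tracked variables
`print(x, y)` → prints [1, 2, 3] [4, 5, 6]
`x = [1, 2, 3]` → x = [1, 2, 3]
`y = [4, 5, 6]` → y = [4, 5, 6]
`swap_elements(x, y, 0, 0)` → x = [4, 2, 3]; y = [1, 5, 6]
`print(x, y)` → prints [4, 2, 3] [1, 5, 6]

Answer:
[1, 2, 3] [4, 5, 6]
[4, 2, 3] [1, 5, 6]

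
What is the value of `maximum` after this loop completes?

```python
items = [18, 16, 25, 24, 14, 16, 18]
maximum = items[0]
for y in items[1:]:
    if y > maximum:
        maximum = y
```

Maximum of [18, 16, 25, 24, 14, 16, 18]
`maximum` takes the values: 18 → 25

Answer: 25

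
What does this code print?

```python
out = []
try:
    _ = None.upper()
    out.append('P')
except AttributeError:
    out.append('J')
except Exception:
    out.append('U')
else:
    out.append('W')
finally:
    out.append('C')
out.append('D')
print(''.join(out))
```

Execution trace: 'J' (except AttributeError) → 'C' (finally) → 'D' (after the try/except). Output: JCD

Answer: JCD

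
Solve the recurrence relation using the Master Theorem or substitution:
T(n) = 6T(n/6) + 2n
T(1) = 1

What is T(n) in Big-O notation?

By Master Theorem: a=6, b=6, f(n)=2n. Since log_6(6) = 1 and f(n) = Θ(n^1), Case 2 applies. T(n) = O(n log n).

Answer: O(n log n)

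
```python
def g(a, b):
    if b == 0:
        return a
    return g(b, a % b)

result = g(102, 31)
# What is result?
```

g(102, 31) -> g(31, 9) -> g(9, 4) -> g(4, 1) -> g(1, 0) -> 1

Answer: 1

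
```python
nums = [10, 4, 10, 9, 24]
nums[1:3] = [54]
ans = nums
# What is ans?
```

Trace:
`nums = [10, 4, 10, 9, 24]` → nums = [10, 4, 10, 9, 24]
`nums[1:3] = [54]` → nums = [10, 54, 9, 24]
`ans = nums` → ans = [10, 54, 9, 24]
So ans = [10, 54, 9, 24]

Answer: [10, 54, 9, 24]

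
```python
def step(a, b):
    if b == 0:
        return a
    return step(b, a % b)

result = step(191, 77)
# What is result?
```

step(191, 77) -> step(77, 37) -> step(37, 3) -> step(3, 1) -> step(1, 0) -> 1

Answer: 1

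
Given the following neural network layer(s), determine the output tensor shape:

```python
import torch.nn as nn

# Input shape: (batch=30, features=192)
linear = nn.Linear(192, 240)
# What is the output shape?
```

Input: (30, 192) -> Output: (30, 240)

Answer: (30, 240)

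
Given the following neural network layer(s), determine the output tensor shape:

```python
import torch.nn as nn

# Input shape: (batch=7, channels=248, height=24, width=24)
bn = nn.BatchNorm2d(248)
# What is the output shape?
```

Input: (7, 248, 24, 24) -> Output: (7, 248, 24, 24)

Answer: (7, 248, 24, 24)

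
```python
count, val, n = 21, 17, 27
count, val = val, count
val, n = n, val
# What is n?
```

Trace:
`count, val, n = 21, 17, 27` → count = 21; val = 17; n = 27
`count, val = val, count` → count = 17; val = 21
`val, n = n, val` → val = 27; n = 21
So n = 21

Answer: 21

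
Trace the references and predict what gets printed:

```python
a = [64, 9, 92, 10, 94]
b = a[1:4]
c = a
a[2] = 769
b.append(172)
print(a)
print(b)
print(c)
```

Key concept: slice vs alias.
Step by step:
`a = [64, 9, 92, 10, 94]` → a = [64, 9, 92, 10, 94]
`b = a[1:4]` → b = [9, 92, 10]
`c = a` → c = [64, 9, 92, 10, 94] (same object as a)
`a[2] = 769` → a = [64, 9, 769, 10, 94] (same object as c); c = [64, 9, 769, 10, 94] (same object as a)
`b.append(172)` → b = [9, 92, 10, 172]
`print(a)` → prints [64, 9, 769, 10, 94]
`print(b)` → prints [9, 92, 10, 172]
`print(c)` → prints [64, 9, 769, 10, 94]

Answer:
[64, 9, 769, 10, 94]
[9, 92, 10, 172]
[64, 9, 769, 10, 94]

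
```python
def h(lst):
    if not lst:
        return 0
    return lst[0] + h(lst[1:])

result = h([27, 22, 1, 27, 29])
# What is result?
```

27 + 22 + 1 + 27 + 29 + 0 = 106

Answer: 106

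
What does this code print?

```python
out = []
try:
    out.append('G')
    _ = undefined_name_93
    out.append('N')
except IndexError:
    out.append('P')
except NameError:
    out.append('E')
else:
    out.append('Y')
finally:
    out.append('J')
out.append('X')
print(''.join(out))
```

Execution trace: 'G' (try body) → 'E' (except NameError) → 'J' (finally) → 'X' (after the try/except). Output: GEJX

Answer: GEJX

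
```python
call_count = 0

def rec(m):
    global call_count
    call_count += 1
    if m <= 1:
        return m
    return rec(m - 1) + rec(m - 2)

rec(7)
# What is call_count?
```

Calls(m) = 1 + Calls(m-1) + Calls(m-2); Calls(0)=Calls(1)=1. For m=7 this gives 41.

Answer: 41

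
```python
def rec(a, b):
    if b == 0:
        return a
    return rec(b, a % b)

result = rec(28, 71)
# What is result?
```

rec(28, 71) -> rec(71, 28) -> rec(28, 15) -> rec(15, 13) -> rec(13, 2) -> rec(2, 1) -> rec(1, 0) -> 1

Answer: 1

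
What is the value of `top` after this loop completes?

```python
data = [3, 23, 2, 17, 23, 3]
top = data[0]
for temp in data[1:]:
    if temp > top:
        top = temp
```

Maximum of [3, 23, 2, 17, 23, 3]
`top` takes the values: 3 → 23

Answer: 23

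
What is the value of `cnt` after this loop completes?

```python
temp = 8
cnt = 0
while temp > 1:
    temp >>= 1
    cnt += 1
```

Count right shifts until 1
`cnt` takes the values: 0 → 1 → 2 → 3

Answer: 3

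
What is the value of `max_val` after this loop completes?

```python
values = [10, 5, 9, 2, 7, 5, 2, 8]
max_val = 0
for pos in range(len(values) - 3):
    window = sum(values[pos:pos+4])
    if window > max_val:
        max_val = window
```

Max sum of 4-element window in [10, 5, 9, 2, 7, 5, 2, 8]
`max_val` takes the values: 0 → 26

Answer: 26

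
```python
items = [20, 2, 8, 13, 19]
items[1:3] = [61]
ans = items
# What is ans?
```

Trace:
`items = [20, 2, 8, 13, 19]` → items = [20, 2, 8, 13, 19]
`items[1:3] = [61]` → items = [20, 61, 13, 19]
`ans = items` → ans = [20, 61, 13, 19]
So ans = [20, 61, 13, 19]

Answer: [20, 61, 13, 19]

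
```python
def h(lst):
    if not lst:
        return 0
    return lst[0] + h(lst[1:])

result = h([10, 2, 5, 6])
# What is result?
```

10 + 2 + 5 + 6 + 0 = 23

Answer: 23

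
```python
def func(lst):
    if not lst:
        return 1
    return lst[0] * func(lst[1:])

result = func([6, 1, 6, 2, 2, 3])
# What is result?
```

Product over [6, 1, 6, 2, 2, 3] = 6 * 1 * 6 * 2 * 2 * 3 = 432

Answer: 432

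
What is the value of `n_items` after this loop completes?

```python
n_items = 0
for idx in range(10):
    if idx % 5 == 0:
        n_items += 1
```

Count numbers divisible by 5 in range(10)
`n_items` takes the values: 0 → 1 → 2

Answer: 2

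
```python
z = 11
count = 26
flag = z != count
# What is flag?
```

Trace:
`z = 11` → z = 11
`count = 26` → count = 26
`flag = z != count` → flag = True
So flag = True

Answer: True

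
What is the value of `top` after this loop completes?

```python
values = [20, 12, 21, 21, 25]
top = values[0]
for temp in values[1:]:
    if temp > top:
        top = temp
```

Maximum of [20, 12, 21, 21, 25]
`top` takes the values: 20 → 21 → 25

Answer: 25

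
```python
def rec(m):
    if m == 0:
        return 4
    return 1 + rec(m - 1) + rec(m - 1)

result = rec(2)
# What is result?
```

rec(m) = 1 + 2·rec(m-1), rec(0)=4. Closed form: (4+1)·2^2 - 1 = 19.

Answer: 19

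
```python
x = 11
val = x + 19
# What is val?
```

Trace:
`x = 11` → x = 11
`val = x + 19` → val = 30
So val = 30

Answer: 30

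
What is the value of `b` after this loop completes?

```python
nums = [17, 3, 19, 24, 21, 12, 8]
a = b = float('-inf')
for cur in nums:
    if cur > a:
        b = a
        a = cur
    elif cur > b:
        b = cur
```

Second largest (with repeats) in [17, 3, 19, 24, 21, 12, 8]
`b` takes the values: -inf → 3 → 17 → 19 → 21

Answer: 21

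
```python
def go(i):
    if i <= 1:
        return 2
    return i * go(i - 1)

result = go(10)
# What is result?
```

go(10) = 10 * 9 * 8 * 7 * 6 * 5 * 4 * 3 * 2 * 2 = 7257600

Answer: 7257600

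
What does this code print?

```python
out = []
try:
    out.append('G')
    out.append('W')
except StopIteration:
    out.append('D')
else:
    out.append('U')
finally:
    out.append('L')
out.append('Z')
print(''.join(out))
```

Execution trace: 'G' (try body) → 'W' (try body, no exception) → 'U' (else) → 'L' (finally) → 'Z' (after the try/except). Output: GWULZ

Answer: GWULZ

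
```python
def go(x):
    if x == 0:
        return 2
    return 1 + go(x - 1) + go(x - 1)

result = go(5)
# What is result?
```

go(x) = 1 + 2·go(x-1), go(0)=2. Closed form: (2+1)·2^5 - 1 = 95.

Answer: 95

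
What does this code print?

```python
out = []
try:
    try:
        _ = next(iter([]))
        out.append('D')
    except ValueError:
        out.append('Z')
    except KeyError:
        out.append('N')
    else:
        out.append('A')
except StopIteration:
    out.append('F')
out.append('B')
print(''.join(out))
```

Execution trace: 'F' (outer except StopIteration) → 'B' (after the try/except). Output: FB

Answer: FB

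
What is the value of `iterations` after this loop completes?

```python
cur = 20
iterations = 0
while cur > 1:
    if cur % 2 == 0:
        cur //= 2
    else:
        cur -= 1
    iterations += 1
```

Steps to reduce 20 to 1
`iterations` takes the values: 0 → 1 → 2 → 3 → 4 → 5

Answer: 5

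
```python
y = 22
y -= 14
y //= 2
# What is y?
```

Trace:
`y = 22` → y = 22
`y -= 14` → y = 8
`y //= 2` → y = 4
So y = 4

Answer: 4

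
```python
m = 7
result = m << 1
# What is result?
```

Trace:
`m = 7` → m = 7
`result = m << 1` → result = 14
So result = 14

Answer: 14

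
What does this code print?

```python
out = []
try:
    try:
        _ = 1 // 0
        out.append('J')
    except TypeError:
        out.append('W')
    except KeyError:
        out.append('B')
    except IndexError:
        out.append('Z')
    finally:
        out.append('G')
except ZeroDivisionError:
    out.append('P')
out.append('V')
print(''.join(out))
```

Execution trace: 'G' (inner finally) → 'P' (outer except ZeroDivisionError) → 'V' (after the try/except). Output: GPV

Answer: GPV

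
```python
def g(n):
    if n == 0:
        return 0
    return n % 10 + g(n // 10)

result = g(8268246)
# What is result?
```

Sum of digits of 8268246: 6 + 4 + 2 + 8 + 6 + 2 + 8 = 36

Answer: 36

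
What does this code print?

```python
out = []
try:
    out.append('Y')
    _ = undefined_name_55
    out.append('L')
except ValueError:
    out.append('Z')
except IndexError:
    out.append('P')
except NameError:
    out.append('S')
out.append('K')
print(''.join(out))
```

Execution trace: 'Y' (try body) → 'S' (except NameError) → 'K' (after the try/except). Output: YSK

Answer: YSK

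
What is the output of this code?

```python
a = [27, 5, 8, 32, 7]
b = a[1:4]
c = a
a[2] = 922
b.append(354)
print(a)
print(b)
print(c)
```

Key concept: slice vs alias.
Step by step:
`a = [27, 5, 8, 32, 7]` → a = [27, 5, 8, 32, 7]
`b = a[1:4]` → b = [5, 8, 32]
`c = a` → c = [27, 5, 8, 32, 7] (same object as a)
`a[2] = 922` → a = [27, 5, 922, 32, 7] (same object as c); c = [27, 5, 922, 32, 7] (same object as a)
`b.append(354)` → b = [5, 8, 32, 354]
`print(a)` → prints [27, 5, 922, 32, 7]
`print(b)` → prints [5, 8, 32, 354]
`print(c)` → prints [27, 5, 922, 32, 7]

Answer:
[27, 5, 922, 32, 7]
[5, 8, 32, 354]
[27, 5, 922, 32, 7]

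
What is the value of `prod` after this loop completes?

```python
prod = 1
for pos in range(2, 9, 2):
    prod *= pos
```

Product of even numbers 2 to 8
`prod` takes the values: 1 → 2 → 8 → 48 → 384

Answer: 384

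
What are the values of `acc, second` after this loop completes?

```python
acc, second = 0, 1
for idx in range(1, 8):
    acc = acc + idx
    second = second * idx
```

Sum and factorial of 1 to 7
`acc, second` takes the values: (0, 1) → (1, 1) → (3, 1) → (3, 2) → (6, 2) → (6, 6) → (10, 6) → (10, 24) → (15, 24) → (15, 120) → (21, 120) → (21, 720) → (28, 720) → (28, 5040)

Answer: 28, 5040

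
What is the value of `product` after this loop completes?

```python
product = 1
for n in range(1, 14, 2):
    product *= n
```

Product of 1, 3, 5, ... up to 13
`product` takes the values: 1 → 3 → 15 → 105 → 945 → 10395 → 135135

Answer: 135135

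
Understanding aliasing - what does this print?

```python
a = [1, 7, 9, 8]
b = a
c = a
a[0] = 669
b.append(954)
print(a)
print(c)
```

Key concept: multiple aliases.
Step by step:
`a = [1, 7, 9, 8]` → a = [1, 7, 9, 8]
`b = a` → b = [1, 7, 9, 8] (same object as a)
`c = a` → c = [1, 7, 9, 8] (same object as a, b)
`a[0] = 669` → a = [669, 7, 9, 8] (same object as b, c); b = [669, 7, 9, 8] (same object as a, c); c = [669, 7, 9, 8] (same object as a, b)
`b.append(954)` → a = [669, 7, 9, 8, 954] (same object as b, c); b = [669, 7, 9, 8, 954] (same object as a, c); c = [669, 7, 9, 8, 954] (same object as a, b)
`print(a)` → prints [669, 7, 9, 8, 954]
`print(c)` → prints [669, 7, 9, 8, 954]

Answer:
[669, 7, 9, 8, 954]
[669, 7, 9, 8, 954]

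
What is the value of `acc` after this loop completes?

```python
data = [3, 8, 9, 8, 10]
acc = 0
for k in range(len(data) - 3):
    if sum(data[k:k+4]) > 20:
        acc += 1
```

Count windows with sum > 20
`acc` takes the values: 0 → 1 → 2

Answer: 2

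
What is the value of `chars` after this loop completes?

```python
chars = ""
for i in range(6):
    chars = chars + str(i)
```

Concatenate digits 0 to 5
`chars` takes the values: "" → "0" → "01" → "012" → "0123" → "01234" → "012345"

Answer: "012345"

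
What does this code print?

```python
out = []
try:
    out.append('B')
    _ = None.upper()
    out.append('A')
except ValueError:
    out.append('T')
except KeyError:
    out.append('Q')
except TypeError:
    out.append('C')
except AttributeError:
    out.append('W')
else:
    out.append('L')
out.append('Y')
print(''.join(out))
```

Execution trace: 'B' (try body) → 'W' (except AttributeError) → 'Y' (after the try/except). Output: BWY

Answer: BWY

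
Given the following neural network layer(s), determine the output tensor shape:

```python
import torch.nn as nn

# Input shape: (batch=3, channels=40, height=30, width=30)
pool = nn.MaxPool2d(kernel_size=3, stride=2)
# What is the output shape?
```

Input: (3, 40, 30, 30) -> Output: (3, 40, 14, 14)

Answer: (3, 40, 14, 14)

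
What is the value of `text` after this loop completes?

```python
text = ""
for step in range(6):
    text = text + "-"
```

Repeat '-' 6 times
`text` takes the values: "" → "-" → "--" → "---" → "----" → "-----" → "------"

Answer: "------"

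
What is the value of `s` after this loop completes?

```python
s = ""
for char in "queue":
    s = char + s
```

Reverse 'queue'
`s` takes the values: "" → "q" → "uq" → "euq" → "ueuq" → "eueuq"

Answer: "eueuq"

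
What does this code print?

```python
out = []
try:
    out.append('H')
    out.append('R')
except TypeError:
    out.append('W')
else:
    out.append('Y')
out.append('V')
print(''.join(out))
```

Execution trace: 'H' (try body) → 'R' (try body, no exception) → 'Y' (else) → 'V' (after the try/except). Output: HRYV

Answer: HRYV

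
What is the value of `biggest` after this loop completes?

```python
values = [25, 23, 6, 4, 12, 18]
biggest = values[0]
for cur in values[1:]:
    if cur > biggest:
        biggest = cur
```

Maximum of [25, 23, 6, 4, 12, 18]
`biggest` takes the values: 25

Answer: 25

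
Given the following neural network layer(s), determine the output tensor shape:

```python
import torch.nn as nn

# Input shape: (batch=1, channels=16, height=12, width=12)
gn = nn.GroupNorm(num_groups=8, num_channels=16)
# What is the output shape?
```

Input: (1, 16, 12, 12) -> Output: (1, 16, 12, 12)

Answer: (1, 16, 12, 12)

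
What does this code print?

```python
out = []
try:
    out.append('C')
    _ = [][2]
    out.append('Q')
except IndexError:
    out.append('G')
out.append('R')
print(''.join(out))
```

Execution trace: 'C' (try body) → 'G' (except IndexError) → 'R' (after the try/except). Output: CGR

Answer: CGR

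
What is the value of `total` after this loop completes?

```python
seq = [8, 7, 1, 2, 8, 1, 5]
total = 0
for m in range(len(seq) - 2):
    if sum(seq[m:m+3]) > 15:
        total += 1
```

Count windows with sum > 15
`total` takes the values: 0 → 1

Answer: 1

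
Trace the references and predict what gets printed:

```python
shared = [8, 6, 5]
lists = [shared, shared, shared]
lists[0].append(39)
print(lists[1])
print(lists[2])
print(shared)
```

Key concept: list of same reference.
Step by step:
`shared = [8, 6, 5]` → shared = [8, 6, 5]
`lists = [shared, shared, shared]` → lists = [[8, 6, 5], [8, 6, 5], [8, 6, 5]]
`lists[0].append(39)` → shared = [8, 6, 5, 39]; lists = [[8, 6, 5, 39], [8, 6, 5, 39], [8, 6, 5, 39]]
`print(lists[1])` → prints [8, 6, 5, 39]
`print(lists[2])` → prints [8, 6, 5, 39]
`print(shared)` → prints [8, 6, 5, 39]

Answer:
[8, 6, 5, 39]
[8, 6, 5, 39]
[8, 6, 5, 39]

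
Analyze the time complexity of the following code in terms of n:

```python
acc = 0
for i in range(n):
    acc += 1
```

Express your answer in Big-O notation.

Each loop level contributes: n. Multiplying the contributions gives O(n).

Answer: O(n)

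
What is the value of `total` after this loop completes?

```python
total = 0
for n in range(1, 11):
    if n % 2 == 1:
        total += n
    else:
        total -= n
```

Add odd, subtract even
`total` takes the values: 0 → 1 → -1 → 2 → -2 → 3 → -3 → 4 → -4 → 5 → -5

Answer: -5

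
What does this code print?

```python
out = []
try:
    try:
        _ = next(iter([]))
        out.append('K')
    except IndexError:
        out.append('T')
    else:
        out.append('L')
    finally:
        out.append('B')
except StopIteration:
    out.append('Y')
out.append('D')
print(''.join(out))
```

Execution trace: 'B' (finally) → 'Y' (outer except StopIteration) → 'D' (after the try/except). Output: BYD

Answer: BYD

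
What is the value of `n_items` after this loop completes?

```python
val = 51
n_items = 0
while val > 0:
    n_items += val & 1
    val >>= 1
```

Count set bits in 51 (binary: 0b110011)
`n_items` takes the values: 0 → 1 → 2 → 3 → 4

Answer: 4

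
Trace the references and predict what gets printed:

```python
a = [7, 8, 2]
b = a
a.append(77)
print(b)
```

Key concept: basic list aliasing.
Step by step:
`a = [7, 8, 2]` → a = [7, 8, 2]
`b = a` → b = [7, 8, 2] (same object as a)
`a.append(77)` → a = [7, 8, 2, 77] (same object as b); b = [7, 8, 2, 77] (same object as a)
`print(b)` → prints [7, 8, 2, 77]

Answer: [7, 8, 2, 77]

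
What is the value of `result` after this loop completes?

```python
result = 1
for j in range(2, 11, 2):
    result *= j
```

Product of even numbers 2 to 10
`result` takes the values: 1 → 2 → 8 → 48 → 384 → 3840

Answer: 3840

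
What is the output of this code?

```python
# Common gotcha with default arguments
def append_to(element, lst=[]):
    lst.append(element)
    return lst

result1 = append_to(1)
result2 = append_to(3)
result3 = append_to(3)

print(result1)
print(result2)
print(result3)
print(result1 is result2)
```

Key concept: mutable default argument gotcha.
Step by step:
`result1 = append_to(1)` → result1 = [1]
`result2 = append_to(3)` → result1 = [1, 3] (same object as result2); result2 = [1, 3] (same object as result1)
`result3 = append_to(3)` → result1 = [1, 3, 3] (same object as result2, result3); result2 = [1, 3, 3] (same object as result1, result3); result3 = [1, 3, 3] (same object as result1, result2)
`print(result1)` → prints [1, 3, 3]
`print(result2)` → prints [1, 3, 3]
`print(result3)` → prints [1, 3, 3]
`print(result1 is result2)` → prints True

Answer:
[1, 3, 3]
[1, 3, 3]
[1, 3, 3]
True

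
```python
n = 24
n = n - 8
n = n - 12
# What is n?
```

Trace:
`n = 24` → n = 24
`n = n - 8` → n = 16
`n = n - 12` → n = 4
So n = 4

Answer: 4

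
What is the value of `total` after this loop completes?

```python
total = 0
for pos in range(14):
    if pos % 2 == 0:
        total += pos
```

Sum of even numbers 0 to 13
`total` takes the values: 0 → 2 → 6 → 12 → 20 → 30 → 42

Answer: 42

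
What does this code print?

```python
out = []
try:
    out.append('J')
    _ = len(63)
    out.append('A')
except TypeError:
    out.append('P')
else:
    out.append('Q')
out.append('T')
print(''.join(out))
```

Execution trace: 'J' (try body) → 'P' (except TypeError) → 'T' (after the try/except). Output: JPT

Answer: JPT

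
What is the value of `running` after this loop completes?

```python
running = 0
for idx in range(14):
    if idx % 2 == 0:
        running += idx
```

Sum of even numbers 0 to 13
`running` takes the values: 0 → 2 → 6 → 12 → 20 → 30 → 42

Answer: 42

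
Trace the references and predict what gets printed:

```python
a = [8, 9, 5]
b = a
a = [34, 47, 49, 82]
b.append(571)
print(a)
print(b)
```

Key concept: rebinding vs mutation: a is rebound to a new list, b still points at the original.
Step by step:
`a = [8, 9, 5]` → a = [8, 9, 5]
`b = a` → b = [8, 9, 5] (same object as a)
`a = [34, 47, 49, 82]` → a = [34, 47, 49, 82]
`b.append(571)` → b = [8, 9, 5, 571]
`print(a)` → prints [34, 47, 49, 82]
`print(b)` → prints [8, 9, 5, 571]

Answer:
[34, 47, 49, 82]
[8, 9, 5, 571]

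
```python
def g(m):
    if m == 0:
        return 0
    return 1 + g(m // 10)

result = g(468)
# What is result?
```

Count of digits of 468: 3

Answer: 3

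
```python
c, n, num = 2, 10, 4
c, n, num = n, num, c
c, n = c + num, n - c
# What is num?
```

Trace:
`c, n, num = 2, 10, 4` → c = 2; n = 10; num = 4
`c, n, num = n, num, c` → c = 10; n = 4; num = 2
`c, n = c + num, n - c` → c = 12; n = -6
So num = 2

Answer: 2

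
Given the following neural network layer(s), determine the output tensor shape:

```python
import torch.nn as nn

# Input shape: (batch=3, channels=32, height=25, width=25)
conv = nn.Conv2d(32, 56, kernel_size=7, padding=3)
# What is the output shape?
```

Input: (3, 32, 25, 25) -> Output: (3, 56, 25, 25)

Answer: (3, 56, 25, 25)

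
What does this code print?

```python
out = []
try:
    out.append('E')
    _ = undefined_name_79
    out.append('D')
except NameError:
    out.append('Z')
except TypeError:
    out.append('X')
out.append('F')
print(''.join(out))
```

Execution trace: 'E' (try body) → 'Z' (except NameError) → 'F' (after the try/except). Output: EZF

Answer: EZF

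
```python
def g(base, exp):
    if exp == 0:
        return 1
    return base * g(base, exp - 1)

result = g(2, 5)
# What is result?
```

g(2, 5) = 2 * 2 * 2 * 2 * 2 = 32

Answer: 32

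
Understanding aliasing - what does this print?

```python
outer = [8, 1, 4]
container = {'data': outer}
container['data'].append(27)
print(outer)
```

Key concept: dict holds reference to list.
Step by step:
`outer = [8, 1, 4]` → outer = [8, 1, 4]
`container = {'data': outer}` → container = {'data': [8, 1, 4]}
`container['data'].append(27)` → outer = [8, 1, 4, 27]; container = {'data': [8, 1, 4, 27]}
`print(outer)` → prints [8, 1, 4, 27]

Answer: [8, 1, 4, 27]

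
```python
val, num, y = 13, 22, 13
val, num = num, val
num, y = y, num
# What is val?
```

Trace:
`val, num, y = 13, 22, 13` → val = 13; num = 22; y = 13
`val, num = num, val` → val = 22; num = 13
`num, y = y, num` → num = 13; y = 13
So val = 22

Answer: 22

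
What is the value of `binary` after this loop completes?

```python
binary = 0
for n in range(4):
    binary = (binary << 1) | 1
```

Build 4 consecutive 1-bits: 0b1111
`binary` takes the values: 0 → 1 → 3 → 7 → 15

Answer: 15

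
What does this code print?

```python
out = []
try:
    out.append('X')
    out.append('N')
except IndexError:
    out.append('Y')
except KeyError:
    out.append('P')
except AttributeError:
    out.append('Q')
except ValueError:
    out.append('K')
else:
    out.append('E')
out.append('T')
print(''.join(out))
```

Execution trace: 'X' (try body) → 'N' (try body, no exception) → 'E' (else) → 'T' (after the try/except). Output: XNET

Answer: XNET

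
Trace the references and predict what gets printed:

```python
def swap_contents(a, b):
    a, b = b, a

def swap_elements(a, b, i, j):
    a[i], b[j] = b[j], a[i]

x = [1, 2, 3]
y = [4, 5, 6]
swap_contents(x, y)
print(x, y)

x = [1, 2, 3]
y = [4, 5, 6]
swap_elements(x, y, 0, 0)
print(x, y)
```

Key concept: parameter rebinding vs mutation.
Step by step:
`x = [1, 2, 3]` → x = [1, 2, 3]
`y = [4, 5, 6]` → y = [4, 5, 6]
`swap_contents(x, y)` → no visible change to tracked variables
`print(x, y)` → prints [1, 2, 3] [4, 5, 6]
`x = [1, 2, 3]` → x = [1, 2, 3]
`y = [4, 5, 6]` → y = [4, 5, 6]
`swap_elements(x, y, 0, 0)` → x = [4, 2, 3]; y = [1, 5, 6]
`print(x, y)` → prints [4, 2, 3] [1, 5, 6]

Answer:
[1, 2, 3] [4, 5, 6]
[4, 2, 3] [1, 5, 6]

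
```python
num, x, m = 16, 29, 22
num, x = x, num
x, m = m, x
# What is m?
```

Trace:
`num, x, m = 16, 29, 22` → num = 16; x = 29; m = 22
`num, x = x, num` → num = 29; x = 16
`x, m = m, x` → x = 22; m = 16
So m = 16

Answer: 16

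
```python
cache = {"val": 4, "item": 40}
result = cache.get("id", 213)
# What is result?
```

Trace:
`cache = {"val": 4, "item": 40}` → cache = {'val': 4, 'item': 40}
`result = cache.get("id", 213)` → result = 213
So result = 213

Answer: 213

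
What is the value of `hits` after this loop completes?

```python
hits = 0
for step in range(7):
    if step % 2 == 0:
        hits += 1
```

Count numbers divisible by 2 in range(7)
`hits` takes the values: 0 → 1 → 2 → 3 → 4

Answer: 4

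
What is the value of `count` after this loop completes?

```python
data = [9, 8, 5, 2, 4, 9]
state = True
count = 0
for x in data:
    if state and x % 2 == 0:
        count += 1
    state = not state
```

Count even values at even positions
`count` takes the values: 0 → 1

Answer: 1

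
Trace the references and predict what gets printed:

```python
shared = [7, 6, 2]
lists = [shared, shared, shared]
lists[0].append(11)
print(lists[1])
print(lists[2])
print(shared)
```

Key concept: list of same reference.
Step by step:
`shared = [7, 6, 2]` → shared = [7, 6, 2]
`lists = [shared, shared, shared]` → lists = [[7, 6, 2], [7, 6, 2], [7, 6, 2]]
`lists[0].append(11)` → shared = [7, 6, 2, 11]; lists = [[7, 6, 2, 11], [7, 6, 2, 11], [7, 6, 2, 11]]
`print(lists[1])` → prints [7, 6, 2, 11]
`print(lists[2])` → prints [7, 6, 2, 11]
`print(shared)` → prints [7, 6, 2, 11]

Answer:
[7, 6, 2, 11]
[7, 6, 2, 11]
[7, 6, 2, 11]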